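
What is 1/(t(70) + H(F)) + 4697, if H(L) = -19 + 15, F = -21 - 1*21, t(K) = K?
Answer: 310003/66 ≈ 4697.0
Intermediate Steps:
F = -42 (F = -21 - 21 = -42)
H(L) = -4
1/(t(70) + H(F)) + 4697 = 1/(70 - 4) + 4697 = 1/66 + 4697 = 310003/66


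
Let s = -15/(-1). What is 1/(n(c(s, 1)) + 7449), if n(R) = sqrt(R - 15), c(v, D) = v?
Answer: 1/7449 ≈ 0.00013425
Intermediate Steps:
s = 15 (s = -15*(-1) = 15)
n(R) = sqrt(-15 + R)
1/(n(c(s, 1)) + 7449) = 1/(sqrt(-15 + 15) + 7449) = 1/(sqrt(0) + 7449) = 1/(0 + 7449) = 1/7449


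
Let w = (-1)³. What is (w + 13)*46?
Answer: 552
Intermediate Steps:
w = -1
(w + 13)*46 = (-1 + 13)*46 = 12*46 = 552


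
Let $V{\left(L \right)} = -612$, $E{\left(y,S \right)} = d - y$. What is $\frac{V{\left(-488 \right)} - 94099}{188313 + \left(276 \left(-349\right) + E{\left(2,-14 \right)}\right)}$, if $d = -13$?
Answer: $- \frac{94711}{91974} \approx -1.0298$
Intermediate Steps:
$E{\left(y,S \right)} = -13 - y$
$\frac{V{\left(-488 \right)} - 94099}{188313 + \left(276 \left(-349\right) + E{\left(2,-14 \right)}\right)} = \frac{-612 - 94099}{188313 + \left(276 \left(-349\right) - 15\right)} = - \frac{94711}{188313 - 96339} = - \frac{94711}{91974}$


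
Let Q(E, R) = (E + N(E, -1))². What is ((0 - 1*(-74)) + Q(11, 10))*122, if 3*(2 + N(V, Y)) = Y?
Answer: 163724/9 ≈ 18192.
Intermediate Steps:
N(V, Y) = -2 + Y/3
Q(E, R) = (-7/3 + E)² (Q(E, R) = (E + (-2 + (⅓)*(-1)))² = (E + (-2 - ⅓))² = (E - 7/3)² = (-7/3 + E)²)
((0 - 1*(-74)) + Q(11, 10))*122 = ((0 - 1*(-74)) + (-7 + 3*11)²/9)*122 = ((0 + 74) + (-7 + 33)²/9)*122 = (74 + (⅑)*26²)*122 = (74 + (⅑)*676)*122 = (74 + 676/9)*122 = (1342/9)*122 = 163724/9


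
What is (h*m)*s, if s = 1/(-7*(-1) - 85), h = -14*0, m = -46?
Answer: 0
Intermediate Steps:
h = 0
s = -1/78 (s = 1/(7 - 85) = 1/(-78) = -1/78 ≈ -0.012821)
(h*m)*s = (0*(-46))*(-1/78) = 0*(-1/78) = 0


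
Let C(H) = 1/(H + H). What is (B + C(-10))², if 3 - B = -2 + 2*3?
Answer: 441/400 ≈ 1.1025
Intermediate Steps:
B = -1 (B = 3 - (-2 + 2*3) = 3 - (-2 + 6) = 3 - 1*4 = 3 - 4 = -1)
C(H) = 1/(2*H)
(B + C(-10))² = (-1 + (½)/(-10))² = (-1 + (½)*(-⅒))² = (-1 - 1/20)² = (-21/20)² = 441/400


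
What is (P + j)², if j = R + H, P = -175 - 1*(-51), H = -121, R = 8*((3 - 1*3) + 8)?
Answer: 32761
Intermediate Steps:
R = 64 (R = 8*((3 - 3) + 8) = 8*(0 + 8) = 8*8 = 64)
P = -124 (P = -175 + 51 = -124)
j = -57 (j = 64 - 121 = -57)
(P + j)² = (-124 - 57)² = (-181)² = 32761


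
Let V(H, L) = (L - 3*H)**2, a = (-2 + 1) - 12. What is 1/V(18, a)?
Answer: 1/4489 ≈ 0.00022277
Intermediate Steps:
a = -13 (a = -1 - 12 = -13)
1/V(18, a) = 1/((-1*(-13) + 3*18)**2) = 1/((13 + 54)**2) = 1/(67**2) = 1/4489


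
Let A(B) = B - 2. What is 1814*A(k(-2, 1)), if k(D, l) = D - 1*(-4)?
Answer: 0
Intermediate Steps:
k(D, l) = 4 + D (k(D, l) = D + 4 = 4 + D)
A(B) = -2 + B
1814*A(k(-2, 1)) = 1814*(-2 + (4 - 2)) = 1814*(-2 + 2) = 1814*0 = 0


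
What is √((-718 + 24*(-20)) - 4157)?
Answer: 3*I*√595 ≈ 73.178*I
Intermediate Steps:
√((-718 + 24*(-20)) - 4157) = √((-718 - 480) - 4157) = √(-1198 - 4157) = √(-5355) = 3*I*√595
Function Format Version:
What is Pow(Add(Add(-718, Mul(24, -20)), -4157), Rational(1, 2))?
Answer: Mul(3, I, Pow(595, Rational(1, 2))) ≈ Mul(73.178, I)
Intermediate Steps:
Pow(Add(Add(-718, Mul(24, -20)), -4157), Rational(1, 2)) = Pow(Add(Add(-718, -480), -4157), Rational(1, 2)) = Pow(Add(-1198, -4157), Rational(1, 2)) = Pow(-5355, Rational(1, 2)) = Mul(3, I, Pow(595, Rational(1, 2)))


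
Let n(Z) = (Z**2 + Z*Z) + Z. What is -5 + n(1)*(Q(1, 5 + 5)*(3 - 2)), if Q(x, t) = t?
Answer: 25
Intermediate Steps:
n(Z) = Z + 2*Z**2 (n(Z) = (Z**2 + Z**2) + Z = 2*Z**2 + Z = Z + 2*Z**2)
-5 + n(1)*(Q(1, 5 + 5)*(3 - 2)) = -5 + (1*(1 + 2*1))*((5 + 5)*(3 - 2)) = -5 + (1*(1 + 2))*(10*1) = -5 + (1*3)*10 = -5 + 3*10 = -5 + 30 = 25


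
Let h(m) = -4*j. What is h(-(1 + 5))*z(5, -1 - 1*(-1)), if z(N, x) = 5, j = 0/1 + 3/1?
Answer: -60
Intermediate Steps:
j = 3 (j = 0*1 + 3*1 = 0 + 3 = 3)
h(m) = -12 (h(m) = -4*3 = -12)
h(-(1 + 5))*z(5, -1 - 1*(-1)) = -12*5 = -60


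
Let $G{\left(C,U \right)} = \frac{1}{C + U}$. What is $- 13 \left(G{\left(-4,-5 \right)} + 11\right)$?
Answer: $- \frac{1274}{9} \approx -141.56$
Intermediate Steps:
$- 13 \left(G{\left(-4,-5 \right)} + 11\right) = - 13 \left(\frac{1}{-4 - 5} + 11\right) = - 13 \left(\frac{1}{-9} + 11\right) = - 13 \left(- \frac{1}{9} + 11\right) = \left(-13\right) \frac{98}{9} = - \frac{1274}{9}$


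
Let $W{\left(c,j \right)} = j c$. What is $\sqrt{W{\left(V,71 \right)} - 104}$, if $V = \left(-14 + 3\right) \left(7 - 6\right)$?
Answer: $i \sqrt{885} \approx 29.749 i$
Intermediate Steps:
$V = -11$ ($V = \left(-11\right) 1 = -11$)
$W{\left(c,j \right)} = c j$
$\sqrt{W{\left(V,71 \right)} - 104} = \sqrt{\left(-11\right) 71 - 104} = \sqrt{-781 + \left(-851 + 747\right)} = \sqrt{-781 - 104} = \sqrt{-885} = i \sqrt{885}$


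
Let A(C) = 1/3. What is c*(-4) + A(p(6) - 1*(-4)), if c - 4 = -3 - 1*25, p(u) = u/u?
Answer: 289/3 ≈ 96.333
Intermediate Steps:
p(u) = 1
c = -24 (c = 4 + (-3 - 1*25) = 4 + (-3 - 25) = 4 - 28 = -24)
A(C) = 1/3
c*(-4) + A(p(6) - 1*(-4)) = -24*(-4) + 1/3 = 96 + 1/3 = 289/3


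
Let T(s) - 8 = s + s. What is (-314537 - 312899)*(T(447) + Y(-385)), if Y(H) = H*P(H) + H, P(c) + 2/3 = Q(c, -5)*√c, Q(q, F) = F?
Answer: -1456278956/3 - 1207814300*I*√385 ≈ -4.8543e+8 - 2.3699e+10*I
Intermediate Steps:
T(s) = 8 + 2*s (T(s) = 8 + (s + s) = 8 + 2*s)
P(c) = -⅔ - 5*√c
Y(H) = H + H*(-⅔ - 5*√H) (Y(H) = H*(-⅔ - 5*√H) + H = H + H*(-⅔ - 5*√H))
(-314537 - 312899)*(T(447) + Y(-385)) = (-314537 - 312899)*((8 + 2*447) + (-(-1925)*I*√385 + (⅓)*(-385))) = -627436*((8 + 894) + (-(-1925)*I*√385 - 385/3)) = -627436*(902 + (1925*I*√385 - 385/3)) = -627436*(902 + (-385/3 + 1925*I*√385)) = -627436*(2321/3 + 1925*I*√385) = -1456278956/3 - 1207814300*I*√385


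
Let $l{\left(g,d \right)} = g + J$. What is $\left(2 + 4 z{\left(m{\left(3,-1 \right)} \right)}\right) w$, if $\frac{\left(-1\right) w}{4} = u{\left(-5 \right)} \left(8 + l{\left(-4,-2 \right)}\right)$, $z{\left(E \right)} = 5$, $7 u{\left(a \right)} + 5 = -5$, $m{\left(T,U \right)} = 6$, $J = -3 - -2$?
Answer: $\frac{2640}{7} \approx 377.14$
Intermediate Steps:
$J = -1$ ($J = -3 + 2 = -1$)
$u{\left(a \right)} = - \frac{10}{7}$ ($u{\left(a \right)} = - \frac{5}{7} + \frac{1}{7} \left(-5\right) = - \frac{5}{7} - \frac{5}{7} = - \frac{10}{7}$)
$l{\left(g,d \right)} = -1 + g$ ($l{\left(g,d \right)} = g - 1 = -1 + g$)
$w = \frac{120}{7}$ ($w = - 4 \left(- \frac{10 \left(8 - 5\right)}{7}\right) = - 4 \left(\left(- \frac{10}{7}\right) 3\right) = \left(-4\right) \left(- \frac{30}{7}\right) = \frac{120}{7} \approx 17.143$)
$\left(2 + 4 z{\left(m{\left(3,-1 \right)} \right)}\right) w = \left(2 + 4 \cdot 5\right) \frac{120}{7} = \left(2 + 20\right) \frac{120}{7} = 22 \cdot \frac{120}{7} = \frac{2640}{7}$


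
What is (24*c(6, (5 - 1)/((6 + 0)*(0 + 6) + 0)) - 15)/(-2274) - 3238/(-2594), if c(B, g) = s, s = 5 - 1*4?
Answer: 1223311/983126 ≈ 1.2443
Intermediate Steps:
s = 1 (s = 5 - 4 = 1)
c(B, g) = 1
(24*c(6, (5 - 1)/((6 + 0)*(0 + 6) + 0)) - 15)/(-2274) - 3238/(-2594) = (24*1 - 15)/(-2274) - 3238/(-2594) = (24 - 15)*(-1/2274) - 3238*(-1/2594) = 9*(-1/2274) + 1619/1297 = -3/758 + 1619/1297 = 1223311/983126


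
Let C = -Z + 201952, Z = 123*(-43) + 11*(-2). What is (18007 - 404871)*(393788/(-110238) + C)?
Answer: -4419508185154192/55119 ≈ -8.0181e+10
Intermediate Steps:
Z = -5311 (Z = -5289 - 22 = -5311)
C = 207263 (C = -1*(-5311) + 201952 = 5311 + 201952 = 207263)
(18007 - 404871)*(393788/(-110238) + C) = (18007 - 404871)*(393788/(-110238) + 207263) = -386864*(393788*(-1/110238) + 207263) = -386864*(-196894/55119 + 207263) = -386864*11423932403/55119 = -4419508185154192/55119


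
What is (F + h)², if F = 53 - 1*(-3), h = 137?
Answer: 37249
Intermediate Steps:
F = 56 (F = 53 + 3 = 56)
(F + h)² = (56 + 137)² = 193² = 37249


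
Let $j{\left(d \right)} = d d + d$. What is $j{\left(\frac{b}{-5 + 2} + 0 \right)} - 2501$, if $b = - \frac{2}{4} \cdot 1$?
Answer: $- \frac{90029}{36} \approx -2500.8$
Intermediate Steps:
$b = - \frac{1}{2}$ ($b = \left(-2\right) \frac{1}{4} \cdot 1 = \left(- \frac{1}{2}\right) 1 = - \frac{1}{2} \approx -0.5$)
$j{\left(d \right)} = d + d^{2}$ ($j{\left(d \right)} = d^{2} + d = d + d^{2}$)
$j{\left(\frac{b}{-5 + 2} + 0 \right)} - 2501 = \left(\frac{1}{-5 + 2} \left(- \frac{1}{2}\right) + 0\right) \left(1 + \left(\frac{1}{-5 + 2} \left(- \frac{1}{2}\right) + 0\right)\right) - 2501 = \left(\frac{1}{-3} \left(- \frac{1}{2}\right) + 0\right) \left(1 + \left(\frac{1}{-3} \left(- \frac{1}{2}\right) + 0\right)\right) - 2501 = \left(\left(- \frac{1}{3}\right) \left(- \frac{1}{2}\right) + 0\right) \left(1 + \left(\left(- \frac{1}{3}\right) \left(- \frac{1}{2}\right) + 0\right)\right) - 2501 = \left(\frac{1}{6} + 0\right) \left(1 + \left(\frac{1}{6} + 0\right)\right) - 2501 = \frac{1 + \frac{1}{6}}{6} - 2501 = \frac{1}{6} \cdot \frac{7}{6} - 2501 = \frac{7}{36} - 2501 = - \frac{90029}{36}$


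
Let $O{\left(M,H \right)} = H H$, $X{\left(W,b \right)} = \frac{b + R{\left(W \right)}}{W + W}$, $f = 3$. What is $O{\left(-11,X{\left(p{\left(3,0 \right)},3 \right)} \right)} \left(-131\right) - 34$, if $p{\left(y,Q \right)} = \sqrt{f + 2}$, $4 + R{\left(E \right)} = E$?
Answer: $- \frac{733}{10} + \frac{131 \sqrt{5}}{10} \approx -44.008$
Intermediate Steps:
$R{\left(E \right)} = -4 + E$
$p{\left(y,Q \right)} = \sqrt{5}$ ($p{\left(y,Q \right)} = \sqrt{3 + 2} = \sqrt{5}$)
$X{\left(W,b \right)} = \frac{-4 + W + b}{2 W}$ ($X{\left(W,b \right)} = \frac{b + \left(-4 + W\right)}{W + W} = \frac{-4 + W + b}{2 W}$)
$O{\left(M,H \right)} = H^{2}$
$O{\left(-11,X{\left(p{\left(3,0 \right)},3 \right)} \right)} \left(-131\right) - 34 = \left(\frac{-4 + \sqrt{5} + 3}{2 \sqrt{5}}\right)^{2} \left(-131\right) - 34 = \left(\frac{\frac{\sqrt{5}}{5} \left(-1 + \sqrt{5}\right)}{2}\right)^{2} \left(-131\right) - 34 = \left(\frac{\sqrt{5} \left(-1 + \sqrt{5}\right)}{10}\right)^{2} \left(-131\right) - 34 = \frac{\left(-1 + \sqrt{5}\right)^{2}}{20} \left(-131\right) - 34 = - \frac{131 \left(-1 + \sqrt{5}\right)^{2}}{20} - 34 = -34 - \frac{131 \left(-1 + \sqrt{5}\right)^{2}}{20}$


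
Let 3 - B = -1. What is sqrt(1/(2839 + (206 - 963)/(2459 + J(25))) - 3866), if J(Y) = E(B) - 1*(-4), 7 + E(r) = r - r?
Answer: I*sqrt(187912215938706402)/6971827 ≈ 62.177*I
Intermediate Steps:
B = 4 (B = 3 - 1*(-1) = 3 + 1 = 4)
E(r) = -7 (E(r) = -7 + (r - r) = -7 + 0 = -7)
J(Y) = -3 (J(Y) = -7 - 1*(-4) = -7 + 4 = -3)
sqrt(1/(2839 + (206 - 963)/(2459 + J(25))) - 3866) = sqrt(1/(2839 + (206 - 963)/(2459 - 3)) - 3866) = sqrt(1/(2839 - 757/2456) - 3866) = sqrt(1/(6971827/2456) - 3866) = sqrt(2456/6971827 - 3866) = sqrt(-26953080726/6971827) = I*sqrt(187912215938706402)/6971827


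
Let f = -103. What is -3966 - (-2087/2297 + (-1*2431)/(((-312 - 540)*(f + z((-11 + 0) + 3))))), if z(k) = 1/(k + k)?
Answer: -188175251831/47458317 ≈ -3965.1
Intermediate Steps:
z(k) = 1/(2*k)
-3966 - (-2087/2297 + (-1*2431)/(((-312 - 540)*(f + z((-11 + 0) + 3))))) = -3966 - (-2087/2297 + (-1*2431)/(((-312 - 540)*(-103 + 1/(2*((-11 + 0) + 3)))))) = -3966 - (-2087*1/2297 - 2431*(-1/(852*(-103 + 1/(2*(-11 + 3)))))) = -3966 - (-2087/2297 - 2431*(-1/(852*(-103 + (½)/(-8))))) = -3966 - (-2087/2297 - 2431*(-1/(852*(-103 + (½)*(-⅛))))) = -3966 - (-2087/2297 - 2431*(-1/(852*(-103 - 1/16)))) = -3966 - (-2087/2297 - 2431/((-852*(-1649/16)))) = -3966 - (-2087/2297 - 2431/351237/4) = -3966 - (-2087/2297 - 2431*4/351237) = -3966 - (-2087/2297 - 572/20661) = -3966 - 1*(-44433391/47458317) = -3966 + 44433391/47458317 = -188175251831/47458317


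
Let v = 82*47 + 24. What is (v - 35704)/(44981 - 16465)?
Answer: -15913/14258 ≈ -1.1161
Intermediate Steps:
v = 3878 (v = 3854 + 24 = 3878)
(v - 35704)/(44981 - 16465) = (3878 - 35704)/(44981 - 16465) = -31826/28516 = -31826*1/28516 = -15913/14258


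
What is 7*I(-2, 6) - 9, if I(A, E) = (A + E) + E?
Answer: 61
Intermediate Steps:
I(A, E) = A + 2*E
7*I(-2, 6) - 9 = 7*(-2 + 2*6) - 9 = 7*(-2 + 12) - 9 = 7*10 - 9 = 70 - 9 = 61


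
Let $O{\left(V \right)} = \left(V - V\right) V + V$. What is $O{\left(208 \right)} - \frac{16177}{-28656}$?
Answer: $\frac{5976625}{28656} \approx 208.56$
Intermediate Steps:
$O{\left(V \right)} = V$ ($O{\left(V \right)} = 0 V + V = 0 + V = V$)
$O{\left(208 \right)} - \frac{16177}{-28656} = 208 - \frac{16177}{-28656} = 208 - 16177 \left(- \frac{1}{28656}\right) = 208 - - \frac{16177}{28656} = 208 + \frac{16177}{28656} = \frac{5976625}{28656}$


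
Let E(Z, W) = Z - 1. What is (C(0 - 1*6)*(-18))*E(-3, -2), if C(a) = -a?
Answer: 432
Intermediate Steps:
E(Z, W) = -1 + Z
(C(0 - 1*6)*(-18))*E(-3, -2) = (-(0 - 1*6)*(-18))*(-1 - 3) = (-(0 - 6)*(-18))*(-4) = (-1*(-6)*(-18))*(-4) = (6*(-18))*(-4) = -108*(-4) = 432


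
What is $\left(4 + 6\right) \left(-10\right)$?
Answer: $-100$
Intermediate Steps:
$\left(4 + 6\right) \left(-10\right) = 10 \left(-10\right) = -100$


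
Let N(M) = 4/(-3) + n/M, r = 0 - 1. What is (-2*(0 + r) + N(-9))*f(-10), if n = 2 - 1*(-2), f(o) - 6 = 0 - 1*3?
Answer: ⅔ ≈ 0.66667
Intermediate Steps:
f(o) = 3 (f(o) = 6 + (0 - 1*3) = 6 + (0 - 3) = 6 - 3 = 3)
r = -1
n = 4 (n = 2 + 2 = 4)
N(M) = -4/3 + 4/M (N(M) = 4/(-3) + 4/M = 4*(-⅓) + 4/M = -4/3 + 4/M)
(-2*(0 + r) + N(-9))*f(-10) = (-2*(0 - 1) + (-4/3 + 4/(-9)))*3 = (-2*(-1) + (-4/3 + 4*(-⅑)))*3 = (2 + (-4/3 - 4/9))*3 = (2 - 16/9)*3 = (2/9)*3 = ⅔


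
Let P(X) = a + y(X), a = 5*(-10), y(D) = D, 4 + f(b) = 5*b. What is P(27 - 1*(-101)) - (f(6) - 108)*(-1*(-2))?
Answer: 242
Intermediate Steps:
f(b) = -4 + 5*b
a = -50
P(X) = -50 + X
P(27 - 1*(-101)) - (f(6) - 108)*(-1*(-2)) = (-50 + (27 - 1*(-101))) - ((-4 + 5*6) - 108)*(-1*(-2)) = (-50 + (27 + 101)) - ((-4 + 30) - 108)*2 = (-50 + 128) - (26 - 108)*2 = 78 - (-82)*2 = 78 - 1*(-164) = 78 + 164 = 242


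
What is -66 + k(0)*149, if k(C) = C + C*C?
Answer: -66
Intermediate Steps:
k(C) = C + C**2
-66 + k(0)*149 = -66 + (0*(1 + 0))*149 = -66 + (0*1)*149 = -66 + 0*149 = -66 + 0 = -66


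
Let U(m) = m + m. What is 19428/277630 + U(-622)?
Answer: -172676146/138815 ≈ -1243.9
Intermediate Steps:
U(m) = 2*m
19428/277630 + U(-622) = 19428/277630 + 2*(-622) = 19428*(1/277630) - 1244 = 9714/138815 - 1244 = -172676146/138815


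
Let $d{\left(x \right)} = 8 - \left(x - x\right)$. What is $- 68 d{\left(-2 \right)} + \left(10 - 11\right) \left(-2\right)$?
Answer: $-542$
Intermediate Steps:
$d{\left(x \right)} = 8$ ($d{\left(x \right)} = 8 - 0 = 8 + 0 = 8$)
$- 68 d{\left(-2 \right)} + \left(10 - 11\right) \left(-2\right) = \left(-68\right) 8 + \left(10 - 11\right) \left(-2\right) = -544 - -2 = -544 + 2 = -542$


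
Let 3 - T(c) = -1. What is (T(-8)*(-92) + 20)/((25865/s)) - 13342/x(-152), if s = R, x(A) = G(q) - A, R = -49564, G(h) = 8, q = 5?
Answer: 241463269/413840 ≈ 583.47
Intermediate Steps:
T(c) = 4 (T(c) = 3 - 1*(-1) = 3 + 1 = 4)
x(A) = 8 - A
s = -49564
(T(-8)*(-92) + 20)/((25865/s)) - 13342/x(-152) = (4*(-92) + 20)/((25865/(-49564))) - 13342/(8 - 1*(-152)) = (-368 + 20)/((25865*(-1/49564))) - 13342/(8 + 152) = -348/(-25865/49564) - 13342/160 = -348*(-49564/25865) - 13342*1/160 = 17248272/25865 - 6671/80 = 241463269/413840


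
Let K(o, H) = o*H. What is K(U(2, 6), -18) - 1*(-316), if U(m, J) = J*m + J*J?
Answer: -548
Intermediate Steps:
U(m, J) = J² + J*m (U(m, J) = J*m + J² = J² + J*m)
K(o, H) = H*o
K(U(2, 6), -18) - 1*(-316) = -108*(6 + 2) - 1*(-316) = -108*8 + 316 = -18*48 + 316 = -864 + 316 = -548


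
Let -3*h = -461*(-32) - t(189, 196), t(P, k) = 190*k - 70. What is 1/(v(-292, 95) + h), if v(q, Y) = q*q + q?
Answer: 3/277334 ≈ 1.0817e-5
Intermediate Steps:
t(P, k) = -70 + 190*k
h = 22418/3 (h = -(-461*(-32) - (-70 + 190*196))/3 = -(14752 - (-70 + 37240))/3 = -(14752 - 1*37170)/3 = -(14752 - 37170)/3 = -1/3*(-22418) = 22418/3 ≈ 7472.7)
v(q, Y) = q + q**2 (v(q, Y) = q**2 + q = q + q**2)
1/(v(-292, 95) + h) = 1/(-292*(1 - 292) + 22418/3) = 1/(-292*(-291) + 22418/3) = 1/(84972 + 22418/3) = 1/(277334/3) = 3/277334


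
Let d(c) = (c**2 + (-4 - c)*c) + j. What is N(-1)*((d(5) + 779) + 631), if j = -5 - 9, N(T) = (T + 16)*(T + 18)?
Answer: 350880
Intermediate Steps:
N(T) = (16 + T)*(18 + T)
j = -14
d(c) = -14 + c**2 + c*(-4 - c) (d(c) = (c**2 + (-4 - c)*c) - 14 = (c**2 + c*(-4 - c)) - 14 = -14 + c**2 + c*(-4 - c))
N(-1)*((d(5) + 779) + 631) = (288 + (-1)**2 + 34*(-1))*(((-14 - 4*5) + 779) + 631) = (288 + 1 - 34)*(((-14 - 20) + 779) + 631) = 255*((-34 + 779) + 631) = 255*(745 + 631) = 255*1376 = 350880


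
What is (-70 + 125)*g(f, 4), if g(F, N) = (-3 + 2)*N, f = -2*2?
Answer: -220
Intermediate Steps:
f = -4
g(F, N) = -N
(-70 + 125)*g(f, 4) = (-70 + 125)*(-1*4) = 55*(-4) = -220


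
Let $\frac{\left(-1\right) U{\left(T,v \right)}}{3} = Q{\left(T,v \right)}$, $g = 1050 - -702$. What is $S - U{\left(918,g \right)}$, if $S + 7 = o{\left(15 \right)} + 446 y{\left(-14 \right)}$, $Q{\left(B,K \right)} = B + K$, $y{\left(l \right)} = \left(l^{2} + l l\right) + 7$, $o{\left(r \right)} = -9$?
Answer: $185948$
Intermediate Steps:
$g = 1752$ ($g = 1050 + 702 = 1752$)
$y{\left(l \right)} = 7 + 2 l^{2}$ ($y{\left(l \right)} = \left(l^{2} + l^{2}\right) + 7 = 2 l^{2} + 7 = 7 + 2 l^{2}$)
$U{\left(T,v \right)} = - 3 T - 3 v$ ($U{\left(T,v \right)} = - 3 \left(T + v\right) = - 3 T - 3 v$)
$S = 177938$ ($S = -7 - \left(9 - 446 \left(7 + 2 \left(-14\right)^{2}\right)\right) = -7 - \left(9 - 446 \left(7 + 2 \cdot 196\right)\right) = -7 - \left(9 - 446 \left(7 + 392\right)\right) = -7 + \left(-9 + 446 \cdot 399\right) = -7 + \left(-9 + 177954\right) = -7 + 177945 = 177938$)
$S - U{\left(918,g \right)} = 177938 - \left(\left(-3\right) 918 - 5256\right) = 177938 - \left(-2754 - 5256\right) = 177938 - -8010 = 177938 + 8010 = 185948$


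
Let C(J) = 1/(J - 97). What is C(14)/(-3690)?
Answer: 1/306270 ≈ 3.2651e-6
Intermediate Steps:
C(J) = 1/(-97 + J)
C(14)/(-3690) = 1/((-97 + 14)*(-3690)) = -1/3690/(-83) = -1/83*(-1/3690) = 1/306270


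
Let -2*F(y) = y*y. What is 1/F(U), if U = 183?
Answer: -2/33489 ≈ -5.9721e-5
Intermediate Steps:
F(y) = -y²/2 (F(y) = -y*y/2 = -y²/2)
1/F(U) = 1/(-½*183²) = 1/(-½*33489) = 1/(-33489/2) = -2/33489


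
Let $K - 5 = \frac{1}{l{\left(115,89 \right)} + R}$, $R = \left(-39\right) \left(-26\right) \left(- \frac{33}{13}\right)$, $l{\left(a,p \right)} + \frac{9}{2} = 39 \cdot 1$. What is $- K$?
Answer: $- \frac{25393}{5079} \approx -4.9996$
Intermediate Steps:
$l{\left(a,p \right)} = \frac{69}{2}$ ($l{\left(a,p \right)} = - \frac{9}{2} + 39 \cdot 1 = - \frac{9}{2} + 39 = \frac{69}{2}$)
$R = -2574$ ($R = 1014 \left(\left(-33\right) \frac{1}{13}\right) = 1014 \left(- \frac{33}{13}\right) = -2574$)
$K = \frac{25393}{5079}$ ($K = 5 + \frac{1}{\frac{69}{2} - 2574} = 5 + \frac{1}{- \frac{5079}{2}} = 5 - \frac{2}{5079} = \frac{25393}{5079} \approx 4.9996$)
$- K = \left(-1\right) \frac{25393}{5079} = - \frac{25393}{5079}$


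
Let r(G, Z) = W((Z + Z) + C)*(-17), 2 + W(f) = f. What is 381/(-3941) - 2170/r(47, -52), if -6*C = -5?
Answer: -55398807/42275107 ≈ -1.3104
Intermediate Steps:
C = ⅚ (C = -⅙*(-5) = ⅚ ≈ 0.83333)
W(f) = -2 + f
r(G, Z) = 119/6 - 34*Z (r(G, Z) = (-2 + ((Z + Z) + ⅚))*(-17) = (-2 + (2*Z + ⅚))*(-17) = (-2 + (⅚ + 2*Z))*(-17) = (-7/6 + 2*Z)*(-17) = 119/6 - 34*Z)
381/(-3941) - 2170/r(47, -52) = 381/(-3941) - 2170/(119/6 - 34*(-52)) = 381*(-1/3941) - 2170/(119/6 + 1768) = -381/3941 - 2170/10727/6 = -381/3941 - 2170*6/10727 = -381/3941 - 13020/10727 = -55398807/42275107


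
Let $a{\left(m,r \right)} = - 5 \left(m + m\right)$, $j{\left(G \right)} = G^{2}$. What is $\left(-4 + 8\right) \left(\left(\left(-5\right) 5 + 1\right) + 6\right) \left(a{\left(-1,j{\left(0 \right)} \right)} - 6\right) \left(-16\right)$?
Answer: $4608$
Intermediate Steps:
$a{\left(m,r \right)} = - 10 m$ ($a{\left(m,r \right)} = - 5 \cdot 2 m = - 10 m$)
$\left(-4 + 8\right) \left(\left(\left(-5\right) 5 + 1\right) + 6\right) \left(a{\left(-1,j{\left(0 \right)} \right)} - 6\right) \left(-16\right) = \left(-4 + 8\right) \left(\left(\left(-5\right) 5 + 1\right) + 6\right) \left(\left(-10\right) \left(-1\right) - 6\right) \left(-16\right) = 4 \left(\left(-25 + 1\right) + 6\right) \left(10 - 6\right) \left(-16\right) = 4 \left(-24 + 6\right) 4 \left(-16\right) = 4 \left(-18\right) 4 \left(-16\right) = \left(-72\right) 4 \left(-16\right) = \left(-288\right) \left(-16\right) = 4608$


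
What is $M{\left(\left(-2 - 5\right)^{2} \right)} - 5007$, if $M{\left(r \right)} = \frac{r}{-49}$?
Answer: $-5008$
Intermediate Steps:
$M{\left(r \right)} = - \frac{r}{49}$ ($M{\left(r \right)} = r \left(- \frac{1}{49}\right) = - \frac{r}{49}$)
$M{\left(\left(-2 - 5\right)^{2} \right)} - 5007 = - \frac{\left(-2 - 5\right)^{2}}{49} - 5007 = - \frac{\left(-7\right)^{2}}{49} - 5007 = \left(- \frac{1}{49}\right) 49 - 5007 = -1 - 5007 = -5008$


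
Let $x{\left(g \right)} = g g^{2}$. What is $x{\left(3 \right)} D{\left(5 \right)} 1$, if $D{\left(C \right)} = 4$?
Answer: $108$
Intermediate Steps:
$x{\left(g \right)} = g^{3}$
$x{\left(3 \right)} D{\left(5 \right)} 1 = 3^{3} \cdot 4 \cdot 1 = 27 \cdot 4 \cdot 1 = 108 \cdot 1 = 108$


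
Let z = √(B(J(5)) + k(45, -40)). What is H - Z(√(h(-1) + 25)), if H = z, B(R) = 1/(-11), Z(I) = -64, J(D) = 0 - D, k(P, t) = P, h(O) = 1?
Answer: 64 + √5434/11 ≈ 70.701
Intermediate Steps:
J(D) = -D
B(R) = -1/11
z = √5434/11 (z = √(-1/11 + 45) = √(494/11) = √5434/11 ≈ 6.7014)
H = √5434/11 ≈ 6.7014
H - Z(√(h(-1) + 25)) = √5434/11 - 1*(-64) = √5434/11 + 64 = 64 + √5434/11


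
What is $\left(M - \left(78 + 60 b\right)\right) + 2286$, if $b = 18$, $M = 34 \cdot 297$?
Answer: $11226$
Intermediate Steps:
$M = 10098$
$\left(M - \left(78 + 60 b\right)\right) + 2286 = \left(10098 - 1158\right) + 2286 = 8940 + 2286 = 11226$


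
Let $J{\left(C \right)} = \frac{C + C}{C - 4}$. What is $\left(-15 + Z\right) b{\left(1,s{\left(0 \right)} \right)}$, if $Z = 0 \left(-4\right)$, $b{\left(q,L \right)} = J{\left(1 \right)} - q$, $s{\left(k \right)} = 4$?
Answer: $25$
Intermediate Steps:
$J{\left(C \right)} = \frac{2 C}{-4 + C}$
$b{\left(q,L \right)} = - \frac{2}{3} - q$ ($b{\left(q,L \right)} = 2 \cdot 1 \frac{1}{-4 + 1} - q = 2 \cdot 1 \frac{1}{-3} - q = 2 \cdot 1 \left(- \frac{1}{3}\right) - q = - \frac{2}{3} - q$)
$Z = 0$
$\left(-15 + Z\right) b{\left(1,s{\left(0 \right)} \right)} = \left(-15 + 0\right) \left(- \frac{2}{3} - 1\right) = - 15 \left(- \frac{2}{3} - 1\right) = \left(-15\right) \left(- \frac{5}{3}\right) = 25$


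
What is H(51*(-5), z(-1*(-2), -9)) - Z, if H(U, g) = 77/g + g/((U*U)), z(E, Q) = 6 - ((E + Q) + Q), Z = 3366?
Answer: -437293081/130050 ≈ -3362.5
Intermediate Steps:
z(E, Q) = 6 - E - 2*Q (z(E, Q) = 6 - (E + 2*Q) = 6 + (-E - 2*Q) = 6 - E - 2*Q)
H(U, g) = 77/g + g/U**2 (H(U, g) = 77/g + g/(U**2) = 77/g + g/U**2)
H(51*(-5), z(-1*(-2), -9)) - Z = (77/(6 - (-1)*(-2) - 2*(-9)) + (6 - (-1)*(-2) - 2*(-9))/(51*(-5))**2) - 1*3366 = (77/(6 - 1*2 + 18) + (6 - 1*2 + 18)/(-255)**2) - 3366 = (77/(6 - 2 + 18) + (6 - 2 + 18)*(1/65025)) - 3366 = (77/22 + 22*(1/65025)) - 3366 = (77*(1/22) + 22/65025) - 3366 = (7/2 + 22/65025) - 3366 = 455219/130050 - 3366 = -437293081/130050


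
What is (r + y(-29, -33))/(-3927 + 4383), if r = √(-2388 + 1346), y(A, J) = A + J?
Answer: -31/228 + I*√1042/456 ≈ -0.13596 + 0.07079*I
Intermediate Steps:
r = I*√1042 (r = √(-1042) = I*√1042 ≈ 32.28*I)
(r + y(-29, -33))/(-3927 + 4383) = (I*√1042 + (-29 - 33))/(-3927 + 4383) = (I*√1042 - 62)/456 = (-62 + I*√1042)*(1/456) = -31/228 + I*√1042/456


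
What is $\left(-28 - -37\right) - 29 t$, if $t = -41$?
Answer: $1198$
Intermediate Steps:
$\left(-28 - -37\right) - 29 t = \left(-28 - -37\right) - -1189 = \left(-28 + 37\right) + 1189 = 9 + 1189 = 1198$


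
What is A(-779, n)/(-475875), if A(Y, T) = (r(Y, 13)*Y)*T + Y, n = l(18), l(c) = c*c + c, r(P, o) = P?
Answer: -207538843/475875 ≈ -436.12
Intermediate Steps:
l(c) = c + c**2 (l(c) = c**2 + c = c + c**2)
n = 342 (n = 18*(1 + 18) = 18*19 = 342)
A(Y, T) = Y + T*Y**2 (A(Y, T) = (Y*Y)*T + Y = Y**2*T + Y = T*Y**2 + Y = Y + T*Y**2)
A(-779, n)/(-475875) = -779*(1 + 342*(-779))/(-475875) = -779*(1 - 266418)*(-1/475875) = -779*(-266417)*(-1/475875) = 207538843*(-1/475875) = -207538843/475875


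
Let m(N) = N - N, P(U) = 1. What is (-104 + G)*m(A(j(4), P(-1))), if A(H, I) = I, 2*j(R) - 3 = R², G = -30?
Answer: 0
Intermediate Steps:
j(R) = 3/2 + R²/2
m(N) = 0
(-104 + G)*m(A(j(4), P(-1))) = (-104 - 30)*0 = -134*0 = 0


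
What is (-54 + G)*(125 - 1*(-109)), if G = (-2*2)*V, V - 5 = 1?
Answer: -18252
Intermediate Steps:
V = 6 (V = 5 + 1 = 6)
G = -24 (G = -2*2*6 = -4*6 = -24)
(-54 + G)*(125 - 1*(-109)) = (-54 - 24)*(125 - 1*(-109)) = -78*(125 + 109) = -78*234 = -18252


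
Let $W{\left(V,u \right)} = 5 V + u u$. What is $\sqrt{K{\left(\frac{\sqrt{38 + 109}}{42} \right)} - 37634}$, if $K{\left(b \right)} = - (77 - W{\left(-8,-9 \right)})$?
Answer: $i \sqrt{37670} \approx 194.09 i$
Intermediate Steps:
$W{\left(V,u \right)} = u^{2} + 5 V$ ($W{\left(V,u \right)} = 5 V + u^{2} = u^{2} + 5 V$)
$K{\left(b \right)} = -36$ ($K{\left(b \right)} = - (77 - \left(\left(-9\right)^{2} + 5 \left(-8\right)\right)) = - (77 - \left(81 - 40\right)) = - (77 - 41) = \left(-1\right) 36 = -36$)
$\sqrt{K{\left(\frac{\sqrt{38 + 109}}{42} \right)} - 37634} = \sqrt{-36 - 37634} = \sqrt{-37670} = i \sqrt{37670}$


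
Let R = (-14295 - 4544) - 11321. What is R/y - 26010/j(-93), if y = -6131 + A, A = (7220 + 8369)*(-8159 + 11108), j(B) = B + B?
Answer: 19926093809/142494073 ≈ 139.84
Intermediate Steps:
j(B) = 2*B
A = 45971961 (A = 15589*2949 = 45971961)
R = -30160 (R = -18839 - 11321 = -30160)
y = 45965830 (y = -6131 + 45971961 = 45965830)
R/y - 26010/j(-93) = -30160/45965830 - 26010/(2*(-93)) = -30160*1/45965830 - 26010/(-186) = -3016/4596583 - 26010*(-1/186) = -3016/4596583 + 4335/31 = 19926093809/142494073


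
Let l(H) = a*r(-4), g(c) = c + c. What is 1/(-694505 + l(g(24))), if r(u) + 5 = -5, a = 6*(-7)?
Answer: -1/694085 ≈ -1.4407e-6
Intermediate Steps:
a = -42
g(c) = 2*c
r(u) = -10 (r(u) = -5 - 5 = -10)
l(H) = 420 (l(H) = -42*(-10) = 420)
1/(-694505 + l(g(24))) = 1/(-694505 + 420) = 1/(-694085) = -1/694085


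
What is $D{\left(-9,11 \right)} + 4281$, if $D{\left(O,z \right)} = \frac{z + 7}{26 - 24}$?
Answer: $4290$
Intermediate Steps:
$D{\left(O,z \right)} = \frac{7}{2} + \frac{z}{2}$ ($D{\left(O,z \right)} = \frac{7 + z}{2} = \left(7 + z\right) \frac{1}{2} = \frac{7}{2} + \frac{z}{2}$)
$D{\left(-9,11 \right)} + 4281 = \left(\frac{7}{2} + \frac{1}{2} \cdot 11\right) + 4281 = \left(\frac{7}{2} + \frac{11}{2}\right) + 4281 = 9 + 4281 = 4290$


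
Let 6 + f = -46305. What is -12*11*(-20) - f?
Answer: 48951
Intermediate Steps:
f = -46311 (f = -6 - 46305 = -46311)
-12*11*(-20) - f = -12*11*(-20) - 1*(-46311) = -132*(-20) + 46311 = 2640 + 46311 = 48951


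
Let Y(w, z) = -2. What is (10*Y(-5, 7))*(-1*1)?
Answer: 20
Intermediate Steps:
(10*Y(-5, 7))*(-1*1) = (10*(-2))*(-1*1) = -20*(-1) = 20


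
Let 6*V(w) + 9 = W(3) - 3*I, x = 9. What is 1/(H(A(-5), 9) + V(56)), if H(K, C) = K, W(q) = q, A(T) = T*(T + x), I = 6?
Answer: -1/24 ≈ -0.041667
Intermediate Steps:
A(T) = T*(9 + T) (A(T) = T*(T + 9) = T*(9 + T))
V(w) = -4 (V(w) = -3/2 + (3 - 3*6)/6 = -3/2 + (3 - 18)/6 = -3/2 + (1/6)*(-15) = -3/2 - 5/2 = -4)
1/(H(A(-5), 9) + V(56)) = 1/(-5*(9 - 5) - 4) = 1/(-5*4 - 4) = 1/(-20 - 4) = 1/(-24) = -1/24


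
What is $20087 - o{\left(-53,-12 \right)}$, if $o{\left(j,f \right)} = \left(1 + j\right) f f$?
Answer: $27575$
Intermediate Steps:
$o{\left(j,f \right)} = f^{2} \left(1 + j\right)$ ($o{\left(j,f \right)} = f \left(1 + j\right) f = f^{2} \left(1 + j\right)$)
$20087 - o{\left(-53,-12 \right)} = 20087 - \left(-12\right)^{2} \left(1 - 53\right) = 20087 - 144 \left(-52\right) = 20087 - -7488 = 20087 + 7488 = 27575$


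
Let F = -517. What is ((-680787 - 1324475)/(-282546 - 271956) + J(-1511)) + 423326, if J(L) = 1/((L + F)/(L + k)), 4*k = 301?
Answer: 8137567064681/19222736 ≈ 4.2333e+5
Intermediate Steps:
k = 301/4 (k = (¼)*301 = 301/4 ≈ 75.250)
J(L) = (301/4 + L)/(-517 + L) (J(L) = 1/((L - 517)/(L + 301/4)) = 1/((-517 + L)/(301/4 + L)) = (301/4 + L)/(-517 + L))
((-680787 - 1324475)/(-282546 - 271956) + J(-1511)) + 423326 = ((-680787 - 1324475)/(-282546 - 271956) + (301/4 - 1511)/(-517 - 1511)) + 423326 = (-2005262/(-554502) - 5743/4/(-2028)) + 423326 = (-2005262*(-1/554502) - 1/2028*(-5743/4)) + 423326 = (1002631/277251 + 5743/8112) + 423326 = 83124745/19222736 + 423326 = 8137567064681/19222736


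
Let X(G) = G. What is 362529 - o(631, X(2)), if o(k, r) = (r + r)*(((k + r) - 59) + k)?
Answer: 357709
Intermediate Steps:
o(k, r) = 2*r*(-59 + r + 2*k) (o(k, r) = (2*r)*((-59 + k + r) + k) = (2*r)*(-59 + r + 2*k) = 2*r*(-59 + r + 2*k))
362529 - o(631, X(2)) = 362529 - 2*2*(-59 + 2 + 2*631) = 362529 - 2*2*(-59 + 2 + 1262) = 362529 - 2*2*1205 = 362529 - 1*4820 = 362529 - 4820 = 357709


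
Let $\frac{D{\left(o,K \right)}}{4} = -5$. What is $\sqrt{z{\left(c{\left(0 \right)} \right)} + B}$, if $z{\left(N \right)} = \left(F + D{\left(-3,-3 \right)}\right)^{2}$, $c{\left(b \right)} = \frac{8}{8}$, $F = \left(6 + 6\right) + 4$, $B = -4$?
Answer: $2 \sqrt{3} \approx 3.4641$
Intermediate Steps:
$F = 16$ ($F = 12 + 4 = 16$)
$c{\left(b \right)} = 1$ ($c{\left(b \right)} = 8 \cdot \frac{1}{8} = 1$)
$D{\left(o,K \right)} = -20$ ($D{\left(o,K \right)} = 4 \left(-5\right) = -20$)
$z{\left(N \right)} = 16$ ($z{\left(N \right)} = \left(16 - 20\right)^{2} = \left(-4\right)^{2} = 16$)
$\sqrt{z{\left(c{\left(0 \right)} \right)} + B} = \sqrt{16 - 4} = \sqrt{12} = 2 \sqrt{3}$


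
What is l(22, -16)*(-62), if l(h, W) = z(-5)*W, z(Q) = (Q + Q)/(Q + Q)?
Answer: 992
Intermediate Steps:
z(Q) = 1 (z(Q) = (2*Q)/((2*Q)) = (2*Q)*(1/(2*Q)) = 1)
l(h, W) = W (l(h, W) = 1*W = W)
l(22, -16)*(-62) = -16*(-62) = 992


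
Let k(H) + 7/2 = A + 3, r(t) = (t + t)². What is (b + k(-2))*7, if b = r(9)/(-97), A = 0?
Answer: -5215/194 ≈ -26.881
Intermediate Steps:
r(t) = 4*t² (r(t) = (2*t)² = 4*t²)
k(H) = -½ (k(H) = -7/2 + (0 + 3) = -7/2 + 3 = -½)
b = -324/97 (b = (4*9²)/(-97) = (4*81)*(-1/97) = 324*(-1/97) = -324/97 ≈ -3.3402)
(b + k(-2))*7 = (-324/97 - ½)*7 = -745/194*7 = -5215/194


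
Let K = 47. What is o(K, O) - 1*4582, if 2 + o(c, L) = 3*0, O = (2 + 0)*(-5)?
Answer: -4584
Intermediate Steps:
O = -10 (O = 2*(-5) = -10)
o(c, L) = -2 (o(c, L) = -2 + 3*0 = -2 + 0 = -2)
o(K, O) - 1*4582 = -2 - 1*4582 = -2 - 4582 = -4584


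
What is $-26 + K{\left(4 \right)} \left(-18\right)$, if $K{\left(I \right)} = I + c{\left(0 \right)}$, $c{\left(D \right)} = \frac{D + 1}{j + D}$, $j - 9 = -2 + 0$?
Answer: $- \frac{704}{7} \approx -100.57$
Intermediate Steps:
$j = 7$ ($j = 9 + \left(-2 + 0\right) = 9 - 2 = 7$)
$c{\left(D \right)} = \frac{1 + D}{7 + D}$ ($c{\left(D \right)} = \frac{D + 1}{7 + D} = \frac{1 + D}{7 + D}$)
$K{\left(I \right)} = \frac{1}{7} + I$ ($K{\left(I \right)} = I + \frac{1 + 0}{7 + 0} = I + \frac{1}{7} \cdot 1 = I + \frac{1}{7} = \frac{1}{7} + I$)
$-26 + K{\left(4 \right)} \left(-18\right) = -26 + \left(\frac{1}{7} + 4\right) \left(-18\right) = -26 + \frac{29}{7} \left(-18\right) = -26 - \frac{522}{7} = - \frac{704}{7}$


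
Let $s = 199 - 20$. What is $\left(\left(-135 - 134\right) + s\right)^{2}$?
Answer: $8100$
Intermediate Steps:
$s = 179$
$\left(\left(-135 - 134\right) + s\right)^{2} = \left(\left(-135 - 134\right) + 179\right)^{2} = \left(-269 + 179\right)^{2} = \left(-90\right)^{2} = 8100$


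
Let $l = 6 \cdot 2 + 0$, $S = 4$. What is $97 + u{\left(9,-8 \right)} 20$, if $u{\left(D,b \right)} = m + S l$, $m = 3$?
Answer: $1117$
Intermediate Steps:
$l = 12$ ($l = 12 + 0 = 12$)
$u{\left(D,b \right)} = 51$ ($u{\left(D,b \right)} = 3 + 4 \cdot 12 = 3 + 48 = 51$)
$97 + u{\left(9,-8 \right)} 20 = 97 + 51 \cdot 20 = 97 + 1020 = 1117$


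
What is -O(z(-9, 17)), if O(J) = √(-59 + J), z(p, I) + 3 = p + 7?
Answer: -8*I ≈ -8.0*I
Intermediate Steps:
z(p, I) = 4 + p (z(p, I) = -3 + (p + 7) = -3 + (7 + p) = 4 + p)
-O(z(-9, 17)) = -√(-59 + (4 - 9)) = -√(-59 - 5) = -√(-64) = -8*I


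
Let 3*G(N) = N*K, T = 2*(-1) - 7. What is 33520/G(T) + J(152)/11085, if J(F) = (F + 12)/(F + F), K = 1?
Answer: -3137695453/280820 ≈ -11173.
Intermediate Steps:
T = -9 (T = -2 - 7 = -9)
J(F) = (12 + F)/(2*F) (J(F) = (12 + F)/((2*F)) = (12 + F)*(1/(2*F)) = (12 + F)/(2*F))
G(N) = N/3 (G(N) = (N*1)/3 = N/3)
33520/G(T) + J(152)/11085 = 33520/(((1/3)*(-9))) + ((1/2)*(12 + 152)/152)/11085 = 33520/(-3) + ((1/2)*(1/152)*164)*(1/11085) = 33520*(-1/3) + (41/76)*(1/11085) = -33520/3 + 41/842460 = -3137695453/280820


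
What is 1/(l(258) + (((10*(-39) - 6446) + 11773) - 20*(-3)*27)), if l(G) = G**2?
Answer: 1/73121 ≈ 1.3676e-5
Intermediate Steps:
1/(l(258) + (((10*(-39) - 6446) + 11773) - 20*(-3)*27)) = 1/(258**2 + (((10*(-39) - 6446) + 11773) - 20*(-3)*27)) = 1/(66564 + (((-390 - 6446) + 11773) - (-60)*27)) = 1/(66564 + ((-6836 + 11773) - 1*(-1620))) = 1/(66564 + (4937 + 1620)) = 1/(66564 + 6557) = 1/73121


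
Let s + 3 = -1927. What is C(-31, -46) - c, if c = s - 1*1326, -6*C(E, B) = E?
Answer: 19567/6 ≈ 3261.2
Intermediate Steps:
s = -1930 (s = -3 - 1927 = -1930)
C(E, B) = -E/6
c = -3256 (c = -1930 - 1*1326 = -1930 - 1326 = -3256)
C(-31, -46) - c = -⅙*(-31) - 1*(-3256) = 31/6 + 3256 = 19567/6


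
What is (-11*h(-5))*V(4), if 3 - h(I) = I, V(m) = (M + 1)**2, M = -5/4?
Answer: -11/2 ≈ -5.5000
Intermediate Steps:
M = -5/4 (M = -5*1/4 = -5/4 ≈ -1.2500)
V(m) = 1/16 (V(m) = (-5/4 + 1)**2 = (-1/4)**2 = 1/16)
h(I) = 3 - I
(-11*h(-5))*V(4) = -11*(3 - 1*(-5))*(1/16) = -11*(3 + 5)*(1/16) = -11*8*(1/16) = -88*1/16 = -11/2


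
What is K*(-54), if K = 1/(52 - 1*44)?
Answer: -27/4 ≈ -6.7500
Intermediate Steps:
K = ⅛ (K = 1/(52 - 44) = 1/8 = ⅛ ≈ 0.12500)
K*(-54) = (⅛)*(-54) = -27/4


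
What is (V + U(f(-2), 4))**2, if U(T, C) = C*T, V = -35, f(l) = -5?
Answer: 3025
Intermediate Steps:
(V + U(f(-2), 4))**2 = (-35 + 4*(-5))**2 = (-35 - 20)**2 = (-55)**2 = 3025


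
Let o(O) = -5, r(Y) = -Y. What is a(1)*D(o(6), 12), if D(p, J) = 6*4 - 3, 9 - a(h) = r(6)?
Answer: 315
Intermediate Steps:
a(h) = 15 (a(h) = 9 - (-1)*6 = 9 - 1*(-6) = 9 + 6 = 15)
D(p, J) = 21 (D(p, J) = 24 - 3 = 21)
a(1)*D(o(6), 12) = 15*21 = 315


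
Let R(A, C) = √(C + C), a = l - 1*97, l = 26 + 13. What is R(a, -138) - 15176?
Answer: -15176 + 2*I*√69 ≈ -15176.0 + 16.613*I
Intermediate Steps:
l = 39
a = -58 (a = 39 - 1*97 = 39 - 97 = -58)
R(A, C) = √2*√C (R(A, C) = √(2*C) = √2*√C)
R(a, -138) - 15176 = √2*√(-138) - 15176 = √2*(I*√138) - 15176 = 2*I*√69 - 15176 = -15176 + 2*I*√69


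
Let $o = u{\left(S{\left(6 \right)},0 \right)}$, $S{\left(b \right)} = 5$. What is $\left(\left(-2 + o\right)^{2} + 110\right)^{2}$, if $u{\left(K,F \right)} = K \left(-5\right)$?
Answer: $703921$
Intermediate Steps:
$u{\left(K,F \right)} = - 5 K$
$o = -25$ ($o = \left(-5\right) 5 = -25$)
$\left(\left(-2 + o\right)^{2} + 110\right)^{2} = \left(\left(-2 - 25\right)^{2} + 110\right)^{2} = \left(\left(-27\right)^{2} + 110\right)^{2} = \left(729 + 110\right)^{2} = 839^{2} = 703921$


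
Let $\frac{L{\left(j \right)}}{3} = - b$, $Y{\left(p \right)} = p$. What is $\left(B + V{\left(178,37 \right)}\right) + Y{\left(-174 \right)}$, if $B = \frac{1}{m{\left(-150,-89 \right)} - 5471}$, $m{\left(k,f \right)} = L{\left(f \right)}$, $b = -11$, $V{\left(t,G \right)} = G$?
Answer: $- \frac{745007}{5438} \approx -137.0$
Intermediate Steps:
$L{\left(j \right)} = 33$ ($L{\left(j \right)} = 3 \left(\left(-1\right) \left(-11\right)\right) = 3 \cdot 11 = 33$)
$m{\left(k,f \right)} = 33$
$B = - \frac{1}{5438}$ ($B = \frac{1}{33 - 5471} = \frac{1}{-5438} = - \frac{1}{5438} \approx -0.00018389$)
$\left(B + V{\left(178,37 \right)}\right) + Y{\left(-174 \right)} = \left(- \frac{1}{5438} + 37\right) - 174 = \frac{201205}{5438} - 174 = - \frac{745007}{5438}$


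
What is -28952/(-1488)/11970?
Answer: 517/318060 ≈ 0.0016255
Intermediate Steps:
-28952/(-1488)/11970 = -28952*(-1/1488)*(1/11970) = (3619/186)*(1/11970) = 517/318060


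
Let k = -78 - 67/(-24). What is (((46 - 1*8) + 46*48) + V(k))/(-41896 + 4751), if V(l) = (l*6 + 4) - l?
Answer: -8995/178296 ≈ -0.050450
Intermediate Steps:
k = -1805/24 (k = -78 - 67*(-1/24) = -78 + 67/24 = -1805/24 ≈ -75.208)
V(l) = 4 + 5*l (V(l) = (6*l + 4) - l = (4 + 6*l) - l = 4 + 5*l)
(((46 - 1*8) + 46*48) + V(k))/(-41896 + 4751) = (((46 - 1*8) + 46*48) + (4 + 5*(-1805/24)))/(-41896 + 4751) = (((46 - 8) + 2208) + (4 - 9025/24))/(-37145) = ((38 + 2208) - 8929/24)*(-1/37145) = (2246 - 8929/24)*(-1/37145) = (44975/24)*(-1/37145) = -8995/178296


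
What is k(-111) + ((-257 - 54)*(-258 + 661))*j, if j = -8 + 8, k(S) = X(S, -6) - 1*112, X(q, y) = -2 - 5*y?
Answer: -84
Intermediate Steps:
k(S) = -84 (k(S) = (-2 - 5*(-6)) - 1*112 = (-2 + 30) - 112 = 28 - 112 = -84)
j = 0
k(-111) + ((-257 - 54)*(-258 + 661))*j = -84 + ((-257 - 54)*(-258 + 661))*0 = -84 - 311*403*0 = -84 - 125333*0 = -84 + 0 = -84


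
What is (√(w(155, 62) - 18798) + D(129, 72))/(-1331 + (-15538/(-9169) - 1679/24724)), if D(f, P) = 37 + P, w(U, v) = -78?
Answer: -24709684804/301361421075 - 453388712*I*√39/27396492825 ≈ -0.081994 - 0.10335*I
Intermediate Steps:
(√(w(155, 62) - 18798) + D(129, 72))/(-1331 + (-15538/(-9169) - 1679/24724)) = (√(-78 - 18798) + (37 + 72))/(-1331 + (-15538/(-9169) - 1679/24724)) = (√(-18876) + 109)/(-1331 + (-15538*(-1/9169) - 1679*1/24724)) = (22*I*√39 + 109)/(-1331 + (15538/9169 - 1679/24724)) = (109 + 22*I*√39)/(-1331 + 368766761/226694356) = (109 + 22*I*√39)/(-301361421075/226694356) = (109 + 22*I*√39)*(-226694356/301361421075) = -24709684804/301361421075 - 453388712*I*√39/27396492825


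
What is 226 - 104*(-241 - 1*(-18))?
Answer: 23418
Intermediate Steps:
226 - 104*(-241 - 1*(-18)) = 226 - 104*(-241 + 18) = 226 - 104*(-223) = 226 + 23192 = 23418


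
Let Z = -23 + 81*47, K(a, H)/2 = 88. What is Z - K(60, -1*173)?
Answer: 3608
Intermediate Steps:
K(a, H) = 176 (K(a, H) = 2*88 = 176)
Z = 3784 (Z = -23 + 3807 = 3784)
Z - K(60, -1*173) = 3784 - 1*176 = 3784 - 176 = 3608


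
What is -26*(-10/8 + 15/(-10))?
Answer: 143/2 ≈ 71.500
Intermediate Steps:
-26*(-10/8 + 15/(-10)) = -26*(-10*⅛ + 15*(-⅒)) = -26*(-5/4 - 3/2) = -26*(-11/4) = 143/2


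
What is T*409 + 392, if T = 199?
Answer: 81783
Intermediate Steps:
T*409 + 392 = 199*409 + 392 = 81391 + 392 = 81783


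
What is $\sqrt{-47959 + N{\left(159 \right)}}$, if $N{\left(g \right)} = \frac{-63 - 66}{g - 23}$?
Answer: $\frac{i \sqrt{221766802}}{68} \approx 219.0 i$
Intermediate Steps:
$N{\left(g \right)} = - \frac{129}{-23 + g}$
$\sqrt{-47959 + N{\left(159 \right)}} = \sqrt{-47959 - \frac{129}{-23 + 159}} = \sqrt{-47959 - \frac{129}{136}} = \sqrt{- \frac{6522553}{136}} = \frac{i \sqrt{221766802}}{68}$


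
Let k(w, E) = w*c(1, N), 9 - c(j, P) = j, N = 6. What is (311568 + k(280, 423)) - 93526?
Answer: 220282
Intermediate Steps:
c(j, P) = 9 - j
k(w, E) = 8*w (k(w, E) = w*(9 - 1*1) = w*(9 - 1) = w*8 = 8*w)
(311568 + k(280, 423)) - 93526 = (311568 + 8*280) - 93526 = (311568 + 2240) - 93526 = 313808 - 93526 = 220282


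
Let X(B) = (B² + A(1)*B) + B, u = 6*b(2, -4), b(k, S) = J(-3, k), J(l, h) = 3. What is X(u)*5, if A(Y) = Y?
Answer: 1800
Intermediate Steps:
b(k, S) = 3
u = 18 (u = 6*3 = 18)
X(B) = B² + 2*B (X(B) = (B² + 1*B) + B = (B² + B) + B = (B + B²) + B = B² + 2*B)
X(u)*5 = (18*(2 + 18))*5 = (18*20)*5 = 360*5 = 1800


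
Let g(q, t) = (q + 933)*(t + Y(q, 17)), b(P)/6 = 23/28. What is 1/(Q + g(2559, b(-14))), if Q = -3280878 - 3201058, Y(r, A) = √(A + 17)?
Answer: -158385773/1023910376581730 - 42777*√34/511955188290865 ≈ -1.5517e-7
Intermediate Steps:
b(P) = 69/14 (b(P) = 6*(23/28) = 69/14)
Y(r, A) = √(17 + A)
g(q, t) = (933 + q)*(t + √34) (g(q, t) = (q + 933)*(t + √(17 + 17)) = (933 + q)*(t + √34))
Q = -6481936
1/(Q + g(2559, b(-14))) = 1/(-6481936 + (933*(69/14) + 933*√34 + 2559*(69/14) + 2559*√34)) = 1/(-6481936 + (64377/14 + 933*√34 + 176571/14 + 2559*√34)) = 1/(-6481936 + (120474/7 + 3492*√34)) = 1/(-45253078/7 + 3492*√34)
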